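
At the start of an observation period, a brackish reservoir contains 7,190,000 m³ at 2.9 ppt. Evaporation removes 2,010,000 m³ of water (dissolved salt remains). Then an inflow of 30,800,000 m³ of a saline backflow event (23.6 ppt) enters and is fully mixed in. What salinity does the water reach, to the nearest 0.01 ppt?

20.78 ppt

After evaporation: salt = 7,190,000×2.9 = 20,851,000; volume = 7,190,000 − 2,010,000 = 5,180,000 m³
After mixing: salt = 20,851,000 + 30,800,000×23.6 = 747,731,000; volume = 5,180,000 + 30,800,000 = 35,980,000 m³
S = 747,731,000 / 35,980,000 = 20.7819 ppt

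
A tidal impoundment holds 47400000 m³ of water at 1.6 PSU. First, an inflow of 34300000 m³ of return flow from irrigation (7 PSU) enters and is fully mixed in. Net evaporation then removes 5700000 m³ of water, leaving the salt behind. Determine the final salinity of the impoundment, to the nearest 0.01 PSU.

4.16 PSU

After mixing: salt = 47,400,000×1.6 + 34,300,000×7 = 315,940,000; volume = 81,700,000 m³
After evaporation: salt unchanged = 315,940,000; volume = 81,700,000 − 5,700,000 = 76,000,000 m³
S = 315,940,000 / 76,000,000 = 4.1571 PSU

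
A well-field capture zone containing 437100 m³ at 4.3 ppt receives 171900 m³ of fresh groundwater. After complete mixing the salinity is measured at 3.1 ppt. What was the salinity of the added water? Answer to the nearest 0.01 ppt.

0.05 ppt

Salt balance: 437,100×4.3 + 171,900×S = 609,000×3.1
1,879,530 + 171,900·S = 1,887,900
S = (1,887,900 − 1,879,530) / 171,900 = 0.0487 ppt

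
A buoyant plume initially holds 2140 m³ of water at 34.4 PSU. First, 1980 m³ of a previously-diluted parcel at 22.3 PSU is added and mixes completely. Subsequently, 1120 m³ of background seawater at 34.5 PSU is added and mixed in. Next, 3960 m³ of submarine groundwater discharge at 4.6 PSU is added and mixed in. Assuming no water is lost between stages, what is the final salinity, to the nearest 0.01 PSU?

18.98 PSU

By conservation of dissolved salt,
Initial salt = 2,140×34.4 = 73,616
After stage 1: salt = 73,616 + 1,980×22.3 = 117,770; volume = 4,120 m³; S = 28.585 PSU
After stage 2: salt = 117,770 + 1,120×34.5 = 156,410; volume = 5,240 m³; S = 29.849 PSU
After stage 3: salt = 156,410 + 3,960×4.6 = 174,626; volume = 9,200 m³
S = 174,626 / 9,200 = 18.9811 PSU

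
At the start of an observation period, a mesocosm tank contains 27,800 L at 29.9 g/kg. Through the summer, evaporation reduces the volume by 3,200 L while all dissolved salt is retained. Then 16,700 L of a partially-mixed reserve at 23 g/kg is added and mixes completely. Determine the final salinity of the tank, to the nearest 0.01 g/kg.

After evaporation: salt = 27,800×29.9 = 831,220; volume = 27,800 − 3,200 = 24,600 L
After mixing: salt = 831,220 + 16,700×23 = 1,215,320; volume = 24,600 + 16,700 = 41,300 L
S = 1,215,320 / 41,300 = 29.4266 g/kg

29.43 g/kg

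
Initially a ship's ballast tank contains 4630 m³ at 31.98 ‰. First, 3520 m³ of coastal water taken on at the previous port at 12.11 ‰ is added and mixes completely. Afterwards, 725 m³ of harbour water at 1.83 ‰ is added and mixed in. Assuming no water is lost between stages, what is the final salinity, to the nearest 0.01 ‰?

21.64 ‰

Mass of salt is conserved:
Initial salt = 4,630×31.98 = 148,067.4
After stage 1: salt = 148,067.4 + 3,520×12.11 = 190,694.6; volume = 8,150 m³; S = 23.398 ‰
After stage 2: salt = 190,694.6 + 725×1.83 = 192,021.35; volume = 8,875 m³
S = 192,021.35 / 8,875 = 21.6362 ‰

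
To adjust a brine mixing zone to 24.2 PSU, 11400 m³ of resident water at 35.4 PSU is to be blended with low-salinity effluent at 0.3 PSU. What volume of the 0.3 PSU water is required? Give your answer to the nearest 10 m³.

5340 m³

Salt balance: 11,400×35.4 + V×0.3 = (11,400+V)×24.2
403,560 + 0.3V = 275,880 + 24.2V
127,680 = 23.9V
V = 5,342.26 m³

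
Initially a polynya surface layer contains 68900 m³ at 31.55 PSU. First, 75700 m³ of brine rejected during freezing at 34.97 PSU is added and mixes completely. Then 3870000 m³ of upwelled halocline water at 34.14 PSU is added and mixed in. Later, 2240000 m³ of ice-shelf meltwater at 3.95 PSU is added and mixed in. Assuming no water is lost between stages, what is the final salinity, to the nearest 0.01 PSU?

23.31 PSU

By conservation of dissolved salt,
Initial salt = 68,900×31.55 = 2,173,795
After stage 1: salt = 2,173,795 + 75,700×34.97 = 4,821,024; volume = 144,600 m³; S = 33.34 PSU
After stage 2: salt = 4,821,024 + 3,870,000×34.14 = 136,942,824; volume = 4,014,600 m³; S = 34.111 PSU
After stage 3: salt = 136,942,824 + 2,240,000×3.95 = 145,790,824; volume = 6,254,600 m³
S = 145,790,824 / 6,254,600 = 23.3094 PSU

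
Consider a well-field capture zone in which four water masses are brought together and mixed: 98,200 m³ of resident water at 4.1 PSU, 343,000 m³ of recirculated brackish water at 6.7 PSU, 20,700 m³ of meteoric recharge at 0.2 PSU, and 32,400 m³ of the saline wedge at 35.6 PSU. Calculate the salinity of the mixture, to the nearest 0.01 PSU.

7.81 PSU

Weighted by volume,
salt = 98,200×4.1 + 343,000×6.7 + 20,700×0.2 + 32,400×35.6 = 402,620 + 2,298,100 + 4,140 + 1,153,440 = 3,858,300
volume = 98,200 + 343,000 + 20,700 + 32,400 = 494,300 m³
S = 3,858,300 / 494,300 = 7.8056 PSU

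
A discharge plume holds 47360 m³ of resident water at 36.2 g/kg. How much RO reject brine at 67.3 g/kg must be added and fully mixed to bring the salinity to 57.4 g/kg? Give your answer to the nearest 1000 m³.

Salt balance: 47,360×36.2 + V×67.3 = (47,360+V)×57.4
1,714,432 + 67.3V = 2,718,464 + 57.4V
1,004,032 = 9.9V
V = 101,417.37 m³

101000 m³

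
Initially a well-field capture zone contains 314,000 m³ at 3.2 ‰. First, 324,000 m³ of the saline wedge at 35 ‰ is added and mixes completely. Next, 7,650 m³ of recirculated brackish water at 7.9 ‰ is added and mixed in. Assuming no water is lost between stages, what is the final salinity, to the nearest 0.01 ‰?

Total salt / total volume:
Initial salt = 314,000×3.2 = 1,004,800
After stage 1: salt = 1,004,800 + 324,000×35 = 12,344,800; volume = 638,000 m³; S = 19.349 ‰
After stage 2: salt = 12,344,800 + 7,650×7.9 = 12,405,235; volume = 645,650 m³
S = 12,405,235 / 645,650 = 19.2136 ‰

19.21 ‰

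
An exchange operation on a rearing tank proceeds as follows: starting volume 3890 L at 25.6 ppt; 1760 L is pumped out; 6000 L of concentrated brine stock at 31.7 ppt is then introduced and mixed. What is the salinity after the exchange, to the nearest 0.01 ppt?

Remaining after removal: 2,130 L at 25.6 ppt (salt = 54,528)
After addition: salt = 54,528 + 6,000×31.7 = 244,728; volume = 8,130 L
S = 244,728 / 8,130 = 30.1018 ppt

30.10 ppt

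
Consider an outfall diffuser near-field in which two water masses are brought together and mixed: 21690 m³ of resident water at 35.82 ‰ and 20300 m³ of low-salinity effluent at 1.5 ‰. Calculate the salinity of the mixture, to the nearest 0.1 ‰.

19.2 ‰

Salt balance:
salt = 21,690×35.82 + 20,300×1.5 = 776,935.8 + 30,450 = 807,385.8
volume = 21,690 + 20,300 = 41,990 m³
S = 807,385.8 / 41,990 = 19.228 ‰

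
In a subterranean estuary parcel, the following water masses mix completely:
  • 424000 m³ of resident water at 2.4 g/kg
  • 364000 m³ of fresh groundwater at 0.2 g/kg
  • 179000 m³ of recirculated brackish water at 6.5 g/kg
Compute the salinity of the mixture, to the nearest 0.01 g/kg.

2.33 g/kg

By conservation of dissolved salt,
salt = 424,000×2.4 + 364,000×0.2 + 179,000×6.5 = 1,017,600 + 72,800 + 1,163,500 = 2,253,900
volume = 424,000 + 364,000 + 179,000 = 967,000 m³
S = 2,253,900 / 967,000 = 2.3308 g/kg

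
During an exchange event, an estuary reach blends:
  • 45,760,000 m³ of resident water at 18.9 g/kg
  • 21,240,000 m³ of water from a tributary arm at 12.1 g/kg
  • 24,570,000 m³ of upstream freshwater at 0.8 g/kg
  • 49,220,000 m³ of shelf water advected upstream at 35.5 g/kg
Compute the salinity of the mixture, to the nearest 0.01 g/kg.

Total salt / total volume:
salt = 45,760,000×18.9 + 21,240,000×12.1 + 24,570,000×0.8 + 49,220,000×35.5 = 864,864,000 + 257,004,000 + 19,656,000 + 1,747,310,000 = 2,888,834,000
volume = 45,760,000 + 21,240,000 + 24,570,000 + 49,220,000 = 140,790,000 m³
S = 2,888,834,000 / 140,790,000 = 20.5187 g/kg

20.52 g/kg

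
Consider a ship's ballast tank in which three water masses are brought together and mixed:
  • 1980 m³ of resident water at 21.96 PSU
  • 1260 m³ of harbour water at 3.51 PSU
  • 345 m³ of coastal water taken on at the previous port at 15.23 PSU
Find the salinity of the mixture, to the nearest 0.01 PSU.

14.83 PSU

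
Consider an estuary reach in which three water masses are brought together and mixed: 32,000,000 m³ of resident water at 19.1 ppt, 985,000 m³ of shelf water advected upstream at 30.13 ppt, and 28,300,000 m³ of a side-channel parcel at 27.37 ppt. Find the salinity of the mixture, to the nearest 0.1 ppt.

23.1 ppt

Total salt / total volume:
salt = 32,000,000×19.1 + 985,000×30.13 + 28,300,000×27.37 = 611,200,000 + 29,678,050 + 774,571,000 = 1,415,449,050
volume = 32,000,000 + 985,000 + 28,300,000 = 61,285,000 m³
S = 1,415,449,050 / 61,285,000 = 23.096 ppt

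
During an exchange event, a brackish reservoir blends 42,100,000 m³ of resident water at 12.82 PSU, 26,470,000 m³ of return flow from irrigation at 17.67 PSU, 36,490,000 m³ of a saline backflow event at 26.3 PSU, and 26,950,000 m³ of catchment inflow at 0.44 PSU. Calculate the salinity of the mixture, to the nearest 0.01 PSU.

Total salt / total volume:
salt = 42,100,000×12.82 + 26,470,000×17.67 + 36,490,000×26.3 + 26,950,000×0.44 = 539,722,000 + 467,724,900 + 959,687,000 + 11,858,000 = 1,978,991,900
volume = 42,100,000 + 26,470,000 + 36,490,000 + 26,950,000 = 132,010,000 m³
S = 1,978,991,900 / 132,010,000 = 14.9912 PSU

14.99 PSU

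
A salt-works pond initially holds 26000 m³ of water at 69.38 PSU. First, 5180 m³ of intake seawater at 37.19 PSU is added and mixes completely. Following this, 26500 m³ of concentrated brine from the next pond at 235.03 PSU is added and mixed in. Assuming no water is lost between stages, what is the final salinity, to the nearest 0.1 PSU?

142.6 PSU

Salt balance:
Initial salt = 26,000×69.38 = 1,803,880
After stage 1: salt = 1,803,880 + 5,180×37.19 = 1,996,524.2; volume = 31,180 m³; S = 64.032 PSU
After stage 2: salt = 1,996,524.2 + 26,500×235.03 = 8,224,819.2; volume = 57,680 m³
S = 8,224,819.2 / 57,680 = 142.594 PSU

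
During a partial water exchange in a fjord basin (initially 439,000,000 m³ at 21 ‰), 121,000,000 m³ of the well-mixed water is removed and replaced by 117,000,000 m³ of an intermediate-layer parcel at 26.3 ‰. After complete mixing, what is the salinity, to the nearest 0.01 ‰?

Remaining after removal: 318,000,000 m³ at 21 ‰ (salt = 6,678,000,000)
After addition: salt = 6,678,000,000 + 117,000,000×26.3 = 9,755,100,000; volume = 435,000,000 m³
S = 9,755,100,000 / 435,000,000 = 22.4255 ‰

22.43 ‰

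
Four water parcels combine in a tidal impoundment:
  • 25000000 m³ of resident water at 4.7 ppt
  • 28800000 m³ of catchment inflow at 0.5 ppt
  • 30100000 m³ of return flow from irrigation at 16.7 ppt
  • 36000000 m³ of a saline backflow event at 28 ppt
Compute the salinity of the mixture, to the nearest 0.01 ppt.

Conserving salt mass:
salt = 25,000,000×4.7 + 28,800,000×0.5 + 30,100,000×16.7 + 36,000,000×28 = 117,500,000 + 14,400,000 + 502,670,000 + 1,008,000,000 = 1,642,570,000
volume = 25,000,000 + 28,800,000 + 30,100,000 + 36,000,000 = 119,900,000 m³
S = 1,642,570,000 / 119,900,000 = 13.6995 ppt

13.70 ppt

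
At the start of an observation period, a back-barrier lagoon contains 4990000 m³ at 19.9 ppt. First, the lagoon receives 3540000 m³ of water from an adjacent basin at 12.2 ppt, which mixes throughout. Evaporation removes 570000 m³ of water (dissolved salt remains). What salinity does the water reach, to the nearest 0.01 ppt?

17.90 ppt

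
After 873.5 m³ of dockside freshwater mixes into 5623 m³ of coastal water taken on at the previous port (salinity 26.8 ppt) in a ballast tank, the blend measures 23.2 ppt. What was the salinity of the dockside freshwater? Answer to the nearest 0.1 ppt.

Salt balance: 5,623×26.8 + 873.5×S = 6,496.5×23.2
150,696.4 + 873.5·S = 150,718.8
S = (150,718.8 − 150,696.4) / 873.5 = 0.0256 ppt

0.0 ppt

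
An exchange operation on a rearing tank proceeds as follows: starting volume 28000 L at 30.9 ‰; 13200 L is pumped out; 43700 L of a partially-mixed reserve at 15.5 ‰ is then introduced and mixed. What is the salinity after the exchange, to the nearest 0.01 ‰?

19.40 ‰

Remaining after removal: 14,800 L at 30.9 ‰ (salt = 457,320)
After addition: salt = 457,320 + 43,700×15.5 = 1,134,670; volume = 58,500 L
S = 1,134,670 / 58,500 = 19.3961 ‰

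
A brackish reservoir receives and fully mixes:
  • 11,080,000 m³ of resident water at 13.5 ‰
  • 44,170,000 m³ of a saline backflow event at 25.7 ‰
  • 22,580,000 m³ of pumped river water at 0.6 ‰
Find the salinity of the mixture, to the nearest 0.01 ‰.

Mass of salt is conserved:
salt = 11,080,000×13.5 + 44,170,000×25.7 + 22,580,000×0.6 = 149,580,000 + 1,135,169,000 + 13,548,000 = 1,298,297,000
volume = 11,080,000 + 44,170,000 + 22,580,000 = 77,830,000 m³
S = 1,298,297,000 / 77,830,000 = 16.6812 ‰

16.68 ‰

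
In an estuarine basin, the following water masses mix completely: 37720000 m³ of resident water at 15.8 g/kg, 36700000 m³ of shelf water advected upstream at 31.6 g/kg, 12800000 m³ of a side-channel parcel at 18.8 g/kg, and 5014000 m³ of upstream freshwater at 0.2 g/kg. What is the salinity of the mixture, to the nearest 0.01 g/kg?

Salt balance:
salt = 37,720,000×15.8 + 36,700,000×31.6 + 12,800,000×18.8 + 5,014,000×0.2 = 595,976,000 + 1,159,720,000 + 240,640,000 + 1,002,800 = 1,997,338,800
volume = 37,720,000 + 36,700,000 + 12,800,000 + 5,014,000 = 92,234,000 m³
S = 1,997,338,800 / 92,234,000 = 21.6551 g/kg

21.66 g/kg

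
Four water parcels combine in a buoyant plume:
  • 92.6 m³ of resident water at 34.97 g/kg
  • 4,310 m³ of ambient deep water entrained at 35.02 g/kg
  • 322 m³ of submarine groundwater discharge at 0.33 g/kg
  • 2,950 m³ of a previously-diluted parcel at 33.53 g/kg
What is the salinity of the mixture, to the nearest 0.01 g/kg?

Conserving salt mass:
salt = 92.6×34.97 + 4,310×35.02 + 322×0.33 + 2,950×33.53 = 3,238.222 + 150,936.2 + 106.26 + 98,913.5 = 253,194.182
volume = 92.6 + 4,310 + 322 + 2,950 = 7,674.6 m³
S = 253,194.182 / 7,674.6 = 32.9912 g/kg

32.99 g/kg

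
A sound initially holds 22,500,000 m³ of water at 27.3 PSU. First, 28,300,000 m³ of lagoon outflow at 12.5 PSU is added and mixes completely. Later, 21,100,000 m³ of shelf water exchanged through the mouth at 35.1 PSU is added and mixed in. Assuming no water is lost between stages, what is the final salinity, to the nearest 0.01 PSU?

23.76 PSU

Salt balance:
Initial salt = 22,500,000×27.3 = 614,250,000
After stage 1: salt = 614,250,000 + 28,300,000×12.5 = 968,000,000; volume = 50,800,000 m³; S = 19.055 PSU
After stage 2: salt = 968,000,000 + 21,100,000×35.1 = 1,708,610,000; volume = 71,900,000 m³
S = 1,708,610,000 / 71,900,000 = 23.7637 PSU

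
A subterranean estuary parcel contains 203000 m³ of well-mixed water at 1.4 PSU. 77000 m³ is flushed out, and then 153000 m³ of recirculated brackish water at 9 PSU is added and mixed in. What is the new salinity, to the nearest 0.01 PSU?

5.57 PSU

Remaining after removal: 126,000 m³ at 1.4 PSU (salt = 176,400)
After addition: salt = 176,400 + 153,000×9 = 1,553,400; volume = 279,000 m³
S = 1,553,400 / 279,000 = 5.5677 PSU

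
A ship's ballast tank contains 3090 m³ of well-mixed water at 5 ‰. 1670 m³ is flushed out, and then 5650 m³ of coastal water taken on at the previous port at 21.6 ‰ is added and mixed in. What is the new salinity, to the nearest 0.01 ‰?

18.27 ‰

Remaining after removal: 1,420 m³ at 5 ‰ (salt = 7,100)
After addition: salt = 7,100 + 5,650×21.6 = 129,140; volume = 7,070 m³
S = 129,140 / 7,070 = 18.2659 ‰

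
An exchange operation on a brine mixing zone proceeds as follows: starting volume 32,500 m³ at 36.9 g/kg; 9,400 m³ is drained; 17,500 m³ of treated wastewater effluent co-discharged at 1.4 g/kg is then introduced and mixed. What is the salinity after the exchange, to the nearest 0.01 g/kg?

Remaining after removal: 23,100 m³ at 36.9 g/kg (salt = 852,390)
After addition: salt = 852,390 + 17,500×1.4 = 876,890; volume = 40,600 m³
S = 876,890 / 40,600 = 21.5983 g/kg

21.60 g/kg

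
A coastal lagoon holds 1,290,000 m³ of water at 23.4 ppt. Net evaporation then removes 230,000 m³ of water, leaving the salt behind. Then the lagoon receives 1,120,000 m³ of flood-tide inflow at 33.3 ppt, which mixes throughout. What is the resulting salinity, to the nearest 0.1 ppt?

After evaporation: salt = 1,290,000×23.4 = 30,186,000; volume = 1,290,000 − 230,000 = 1,060,000 m³
After mixing: salt = 30,186,000 + 1,120,000×33.3 = 67,482,000; volume = 1,060,000 + 1,120,000 = 2,180,000 m³
S = 67,482,000 / 2,180,000 = 30.955 ppt

31.0 ppt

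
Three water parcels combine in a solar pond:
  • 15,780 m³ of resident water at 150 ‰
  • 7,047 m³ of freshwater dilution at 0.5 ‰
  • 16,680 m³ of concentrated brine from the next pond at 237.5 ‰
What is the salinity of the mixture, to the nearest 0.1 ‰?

Mass of salt is conserved:
salt = 15,780×150 + 7,047×0.5 + 16,680×237.5 = 2,367,000 + 3,523.5 + 3,961,500 = 6,332,023.5
volume = 15,780 + 7,047 + 16,680 = 39,507 m³
S = 6,332,023.5 / 39,507 = 160.276 ‰

160.3 ‰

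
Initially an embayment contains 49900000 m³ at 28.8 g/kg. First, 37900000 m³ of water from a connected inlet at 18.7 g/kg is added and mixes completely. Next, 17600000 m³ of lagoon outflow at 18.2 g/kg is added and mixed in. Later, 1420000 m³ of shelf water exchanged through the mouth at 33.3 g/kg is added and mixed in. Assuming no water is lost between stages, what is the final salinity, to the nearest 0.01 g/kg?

Total salt / total volume:
Initial salt = 49,900,000×28.8 = 1,437,120,000
After stage 1: salt = 1,437,120,000 + 37,900,000×18.7 = 2,145,850,000; volume = 87,800,000 m³; S = 24.44 g/kg
After stage 2: salt = 2,145,850,000 + 17,600,000×18.2 = 2,466,170,000; volume = 105,400,000 m³; S = 23.398 g/kg
After stage 3: salt = 2,466,170,000 + 1,420,000×33.3 = 2,513,456,000; volume = 106,820,000 m³
S = 2,513,456,000 / 106,820,000 = 23.5298 g/kg

23.53 g/kg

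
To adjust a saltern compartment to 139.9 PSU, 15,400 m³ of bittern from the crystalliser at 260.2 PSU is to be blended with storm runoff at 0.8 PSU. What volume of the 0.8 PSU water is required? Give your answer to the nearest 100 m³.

Salt balance: 15,400×260.2 + V×0.8 = (15,400+V)×139.9
4,007,080 + 0.8V = 2,154,460 + 139.9V
1,852,620 = 139.1V
V = 13,318.62 m³

13300 m³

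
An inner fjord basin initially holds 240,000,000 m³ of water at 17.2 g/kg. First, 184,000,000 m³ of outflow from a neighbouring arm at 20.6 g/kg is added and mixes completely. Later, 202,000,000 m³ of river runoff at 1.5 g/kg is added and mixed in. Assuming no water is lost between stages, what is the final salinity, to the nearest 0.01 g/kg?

13.13 g/kg

Salt balance:
Initial salt = 240,000,000×17.2 = 4,128,000,000
After stage 1: salt = 4,128,000,000 + 184,000,000×20.6 = 7,918,400,000; volume = 424,000,000 m³; S = 18.675 g/kg
After stage 2: salt = 7,918,400,000 + 202,000,000×1.5 = 8,221,400,000; volume = 626,000,000 m³
S = 8,221,400,000 / 626,000,000 = 13.1332 g/kg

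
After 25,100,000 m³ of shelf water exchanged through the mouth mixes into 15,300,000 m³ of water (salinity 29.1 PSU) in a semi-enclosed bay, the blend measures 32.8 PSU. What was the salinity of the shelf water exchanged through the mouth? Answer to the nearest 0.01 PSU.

35.06 PSU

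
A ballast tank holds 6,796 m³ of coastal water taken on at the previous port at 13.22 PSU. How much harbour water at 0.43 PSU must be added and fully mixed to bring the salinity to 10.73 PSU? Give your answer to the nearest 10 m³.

1640 m³

Salt balance: 6,796×13.22 + V×0.43 = (6,796+V)×10.73
89,843.12 + 0.43V = 72,921.08 + 10.73V
16,922.04 = 10.3V
V = 1,642.92 m³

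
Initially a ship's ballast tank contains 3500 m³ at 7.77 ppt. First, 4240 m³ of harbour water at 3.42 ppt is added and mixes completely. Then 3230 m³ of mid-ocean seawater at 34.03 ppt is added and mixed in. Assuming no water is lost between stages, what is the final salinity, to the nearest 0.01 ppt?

13.82 ppt

Weighted by volume,
Initial salt = 3,500×7.77 = 27,195
After stage 1: salt = 27,195 + 4,240×3.42 = 41,695.8; volume = 7,740 m³; S = 5.387 ppt
After stage 2: salt = 41,695.8 + 3,230×34.03 = 151,612.7; volume = 10,970 m³
S = 151,612.7 / 10,970 = 13.8207 ppt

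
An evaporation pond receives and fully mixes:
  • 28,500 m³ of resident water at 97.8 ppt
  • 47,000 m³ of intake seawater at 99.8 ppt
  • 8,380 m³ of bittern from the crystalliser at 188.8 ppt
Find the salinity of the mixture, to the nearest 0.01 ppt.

108.01 ppt

Salt balance:
salt = 28,500×97.8 + 47,000×99.8 + 8,380×188.8 = 2,787,300 + 4,690,600 + 1,582,144 = 9,060,044
volume = 28,500 + 47,000 + 8,380 = 83,880 m³
S = 9,060,044 / 83,880 = 108.012 ppt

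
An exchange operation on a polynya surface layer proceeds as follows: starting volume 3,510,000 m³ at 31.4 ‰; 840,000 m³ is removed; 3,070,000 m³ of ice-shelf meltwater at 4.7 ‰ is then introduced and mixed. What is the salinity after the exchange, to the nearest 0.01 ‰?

Remaining after removal: 2,670,000 m³ at 31.4 ‰ (salt = 83,838,000)
After addition: salt = 83,838,000 + 3,070,000×4.7 = 98,267,000; volume = 5,740,000 m³
S = 98,267,000 / 5,740,000 = 17.1197 ‰

17.12 ‰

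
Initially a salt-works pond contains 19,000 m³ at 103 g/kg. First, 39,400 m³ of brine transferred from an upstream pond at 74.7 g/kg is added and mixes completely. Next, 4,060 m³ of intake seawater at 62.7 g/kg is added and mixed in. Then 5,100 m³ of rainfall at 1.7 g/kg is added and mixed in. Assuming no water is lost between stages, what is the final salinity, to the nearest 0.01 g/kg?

Mass of salt is conserved:
Initial salt = 19,000×103 = 1,957,000
After stage 1: salt = 1,957,000 + 39,400×74.7 = 4,900,180; volume = 58,400 m³; S = 83.907 g/kg
After stage 2: salt = 4,900,180 + 4,060×62.7 = 5,154,742; volume = 62,460 m³; S = 82.529 g/kg
After stage 3: salt = 5,154,742 + 5,100×1.7 = 5,163,412; volume = 67,560 m³
S = 5,163,412 / 67,560 = 76.4271 g/kg

76.43 g/kg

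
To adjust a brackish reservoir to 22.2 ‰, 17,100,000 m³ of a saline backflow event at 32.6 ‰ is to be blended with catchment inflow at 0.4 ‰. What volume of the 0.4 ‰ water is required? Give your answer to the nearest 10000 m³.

8160000 m³

Salt balance: 17,100,000×32.6 + V×0.4 = (17,100,000+V)×22.2
557,460,000 + 0.4V = 379,620,000 + 22.2V
177,840,000 = 21.8V
V = 8,157,798.17 m³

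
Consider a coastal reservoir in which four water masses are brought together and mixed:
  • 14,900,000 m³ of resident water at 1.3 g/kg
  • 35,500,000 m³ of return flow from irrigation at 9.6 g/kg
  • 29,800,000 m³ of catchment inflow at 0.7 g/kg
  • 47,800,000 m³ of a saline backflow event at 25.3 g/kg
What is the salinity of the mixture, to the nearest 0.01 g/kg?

12.42 g/kg

Mass of salt is conserved:
salt = 14,900,000×1.3 + 35,500,000×9.6 + 29,800,000×0.7 + 47,800,000×25.3 = 19,370,000 + 340,800,000 + 20,860,000 + 1,209,340,000 = 1,590,370,000
volume = 14,900,000 + 35,500,000 + 29,800,000 + 47,800,000 = 128,000,000 m³
S = 1,590,370,000 / 128,000,000 = 12.4248 g/kg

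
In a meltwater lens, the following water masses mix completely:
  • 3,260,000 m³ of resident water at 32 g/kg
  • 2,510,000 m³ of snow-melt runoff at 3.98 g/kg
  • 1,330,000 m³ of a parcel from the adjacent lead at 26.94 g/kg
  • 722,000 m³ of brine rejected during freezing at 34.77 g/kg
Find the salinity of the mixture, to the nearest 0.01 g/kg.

22.40 g/kg

By conservation of dissolved salt,
salt = 3,260,000×32 + 2,510,000×3.98 + 1,330,000×26.94 + 722,000×34.77 = 104,320,000 + 9,989,800 + 35,830,200 + 25,103,940 = 175,243,940
volume = 3,260,000 + 2,510,000 + 1,330,000 + 722,000 = 7,822,000 m³
S = 175,243,940 / 7,822,000 = 22.404 g/kg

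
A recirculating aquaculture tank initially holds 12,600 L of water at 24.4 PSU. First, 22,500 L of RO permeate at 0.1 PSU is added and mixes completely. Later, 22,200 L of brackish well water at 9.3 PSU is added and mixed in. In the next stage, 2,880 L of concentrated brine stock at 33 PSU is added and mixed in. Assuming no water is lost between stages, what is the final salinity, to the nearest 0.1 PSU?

10.2 PSU

Salt balance:
Initial salt = 12,600×24.4 = 307,440
After stage 1: salt = 307,440 + 22,500×0.1 = 309,690; volume = 35,100 L; S = 8.823 PSU
After stage 2: salt = 309,690 + 22,200×9.3 = 516,150; volume = 57,300 L; S = 9.008 PSU
After stage 3: salt = 516,150 + 2,880×33 = 611,190; volume = 60,180 L
S = 611,190 / 60,180 = 10.156 PSU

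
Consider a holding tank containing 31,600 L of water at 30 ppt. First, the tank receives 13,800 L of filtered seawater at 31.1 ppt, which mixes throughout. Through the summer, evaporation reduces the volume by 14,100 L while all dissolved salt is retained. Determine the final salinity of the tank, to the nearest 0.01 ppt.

After mixing: salt = 31,600×30 + 13,800×31.1 = 1,377,180; volume = 45,400 L
After evaporation: salt unchanged = 1,377,180; volume = 45,400 − 14,100 = 31,300 L
S = 1,377,180 / 31,300 = 43.9994 ppt

44.00 ppt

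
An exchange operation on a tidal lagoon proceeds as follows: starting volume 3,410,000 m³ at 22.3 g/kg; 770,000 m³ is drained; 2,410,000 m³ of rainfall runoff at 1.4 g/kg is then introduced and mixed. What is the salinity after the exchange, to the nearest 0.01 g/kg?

12.33 g/kg

Remaining after removal: 2,640,000 m³ at 22.3 g/kg (salt = 58,872,000)
After addition: salt = 58,872,000 + 2,410,000×1.4 = 62,246,000; volume = 5,050,000 m³
S = 62,246,000 / 5,050,000 = 12.3259 g/kg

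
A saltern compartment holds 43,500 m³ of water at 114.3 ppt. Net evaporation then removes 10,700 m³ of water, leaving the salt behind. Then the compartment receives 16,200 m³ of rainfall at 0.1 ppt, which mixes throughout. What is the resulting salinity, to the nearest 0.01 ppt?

101.50 ppt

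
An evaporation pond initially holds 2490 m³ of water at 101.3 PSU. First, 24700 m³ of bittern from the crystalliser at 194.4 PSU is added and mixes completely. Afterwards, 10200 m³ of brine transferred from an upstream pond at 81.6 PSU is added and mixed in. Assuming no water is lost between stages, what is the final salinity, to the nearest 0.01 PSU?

Conserving salt mass:
Initial salt = 2,490×101.3 = 252,237
After stage 1: salt = 252,237 + 24,700×194.4 = 5,053,917; volume = 27,190 m³; S = 185.874 PSU
After stage 2: salt = 5,053,917 + 10,200×81.6 = 5,886,237; volume = 37,390 m³
S = 5,886,237 / 37,390 = 157.4281 PSU

157.43 PSU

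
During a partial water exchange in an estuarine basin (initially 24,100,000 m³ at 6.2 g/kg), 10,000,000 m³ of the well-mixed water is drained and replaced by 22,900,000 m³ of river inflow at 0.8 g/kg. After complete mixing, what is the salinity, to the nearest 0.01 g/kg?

2.86 g/kg

Remaining after removal: 14,100,000 m³ at 6.2 g/kg (salt = 87,420,000)
After addition: salt = 87,420,000 + 22,900,000×0.8 = 105,740,000; volume = 37,000,000 m³
S = 105,740,000 / 37,000,000 = 2.8578 g/kg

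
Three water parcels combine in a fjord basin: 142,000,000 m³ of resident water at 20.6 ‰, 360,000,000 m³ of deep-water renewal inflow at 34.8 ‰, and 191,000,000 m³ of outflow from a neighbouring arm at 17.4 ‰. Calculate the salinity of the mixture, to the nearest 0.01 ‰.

By conservation of dissolved salt,
salt = 142,000,000×20.6 + 360,000,000×34.8 + 191,000,000×17.4 = 2,925,200,000 + 12,528,000,000 + 3,323,400,000 = 18,776,600,000
volume = 142,000,000 + 360,000,000 + 191,000,000 = 693,000,000 m³
S = 18,776,600,000 / 693,000,000 = 27.0947 ‰

27.09 ‰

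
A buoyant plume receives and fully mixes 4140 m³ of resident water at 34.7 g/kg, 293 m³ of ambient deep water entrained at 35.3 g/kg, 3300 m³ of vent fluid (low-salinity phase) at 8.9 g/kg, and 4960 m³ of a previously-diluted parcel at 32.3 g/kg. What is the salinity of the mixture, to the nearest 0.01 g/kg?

27.07 g/kg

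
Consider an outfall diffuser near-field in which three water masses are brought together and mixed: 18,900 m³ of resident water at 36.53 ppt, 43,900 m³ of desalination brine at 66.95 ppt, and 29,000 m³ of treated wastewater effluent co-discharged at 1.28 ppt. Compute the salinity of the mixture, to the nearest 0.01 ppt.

Mass of salt is conserved:
salt = 18,900×36.53 + 43,900×66.95 + 29,000×1.28 = 690,417 + 2,939,105 + 37,120 = 3,666,642
volume = 18,900 + 43,900 + 29,000 = 91,800 m³
S = 3,666,642 / 91,800 = 39.9416 ppt

39.94 ppt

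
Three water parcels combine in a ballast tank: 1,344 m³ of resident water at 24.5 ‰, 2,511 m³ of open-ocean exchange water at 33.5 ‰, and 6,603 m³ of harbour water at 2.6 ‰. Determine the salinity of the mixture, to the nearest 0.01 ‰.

12.83 ‰

Mass of salt is conserved:
salt = 1,344×24.5 + 2,511×33.5 + 6,603×2.6 = 32,928 + 84,118.5 + 17,167.8 = 134,214.3
volume = 1,344 + 2,511 + 6,603 = 10,458 m³
S = 134,214.3 / 10,458 = 12.8336 ‰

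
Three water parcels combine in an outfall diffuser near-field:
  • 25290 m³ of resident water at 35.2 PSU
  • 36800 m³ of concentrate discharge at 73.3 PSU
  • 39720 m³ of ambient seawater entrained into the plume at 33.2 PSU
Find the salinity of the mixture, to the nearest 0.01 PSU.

Mass of salt is conserved:
salt = 25,290×35.2 + 36,800×73.3 + 39,720×33.2 = 890,208 + 2,697,440 + 1,318,704 = 4,906,352
volume = 25,290 + 36,800 + 39,720 = 101,810 m³
S = 4,906,352 / 101,810 = 48.1913 PSU

48.19 PSU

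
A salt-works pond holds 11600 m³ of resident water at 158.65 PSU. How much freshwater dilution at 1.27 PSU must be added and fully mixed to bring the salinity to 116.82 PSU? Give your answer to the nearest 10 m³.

Salt balance: 11,600×158.65 + V×1.27 = (11,600+V)×116.82
1,840,340 + 1.27V = 1,355,112 + 116.82V
485,228 = 115.55V
V = 4,199.29 m³

4200 m³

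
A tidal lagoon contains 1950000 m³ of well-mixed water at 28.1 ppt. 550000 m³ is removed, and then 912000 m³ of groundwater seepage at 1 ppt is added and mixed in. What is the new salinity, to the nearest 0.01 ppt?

17.41 ppt

Remaining after removal: 1,400,000 m³ at 28.1 ppt (salt = 39,340,000)
After addition: salt = 39,340,000 + 912,000×1 = 40,252,000; volume = 2,312,000 m³
S = 40,252,000 / 2,312,000 = 17.41 ppt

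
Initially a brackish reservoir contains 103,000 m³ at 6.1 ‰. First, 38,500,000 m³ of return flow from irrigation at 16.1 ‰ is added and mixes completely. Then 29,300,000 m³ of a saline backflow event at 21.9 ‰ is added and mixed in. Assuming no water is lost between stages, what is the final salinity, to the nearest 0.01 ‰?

Salt balance:
Initial salt = 103,000×6.1 = 628,300
After stage 1: salt = 628,300 + 38,500,000×16.1 = 620,478,300; volume = 38,603,000 m³; S = 16.073 ‰
After stage 2: salt = 620,478,300 + 29,300,000×21.9 = 1,262,148,300; volume = 67,903,000 m³
S = 1,262,148,300 / 67,903,000 = 18.5875 ‰

18.59 ‰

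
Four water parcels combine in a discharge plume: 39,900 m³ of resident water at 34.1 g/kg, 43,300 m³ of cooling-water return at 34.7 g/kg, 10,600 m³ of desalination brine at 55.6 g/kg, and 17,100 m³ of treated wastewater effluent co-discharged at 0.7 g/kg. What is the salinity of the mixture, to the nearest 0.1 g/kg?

31.2 g/kg

By conservation of dissolved salt,
salt = 39,900×34.1 + 43,300×34.7 + 10,600×55.6 + 17,100×0.7 = 1,360,590 + 1,502,510 + 589,360 + 11,970 = 3,464,430
volume = 39,900 + 43,300 + 10,600 + 17,100 = 110,900 m³
S = 3,464,430 / 110,900 = 31.239 g/kg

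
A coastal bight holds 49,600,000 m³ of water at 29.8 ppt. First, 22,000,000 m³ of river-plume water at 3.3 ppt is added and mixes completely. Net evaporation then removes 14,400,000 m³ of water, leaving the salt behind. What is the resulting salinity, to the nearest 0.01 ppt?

27.11 ppt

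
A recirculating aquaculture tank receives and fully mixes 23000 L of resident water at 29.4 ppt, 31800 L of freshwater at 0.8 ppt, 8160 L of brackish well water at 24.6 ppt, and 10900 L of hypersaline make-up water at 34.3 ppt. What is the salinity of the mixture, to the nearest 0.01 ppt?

Salt balance:
salt = 23,000×29.4 + 31,800×0.8 + 8,160×24.6 + 10,900×34.3 = 676,200 + 25,440 + 200,736 + 373,870 = 1,276,246
volume = 23,000 + 31,800 + 8,160 + 10,900 = 73,860 L
S = 1,276,246 / 73,860 = 17.2793 ppt

17.28 ppt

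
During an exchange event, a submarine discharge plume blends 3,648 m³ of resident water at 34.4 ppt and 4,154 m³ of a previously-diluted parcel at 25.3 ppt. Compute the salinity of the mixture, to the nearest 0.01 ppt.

Weighted by volume,
salt = 3,648×34.4 + 4,154×25.3 = 125,491.2 + 105,096.2 = 230,587.4
volume = 3,648 + 4,154 = 7,802 m³
S = 230,587.4 / 7,802 = 29.5549 ppt

29.55 ppt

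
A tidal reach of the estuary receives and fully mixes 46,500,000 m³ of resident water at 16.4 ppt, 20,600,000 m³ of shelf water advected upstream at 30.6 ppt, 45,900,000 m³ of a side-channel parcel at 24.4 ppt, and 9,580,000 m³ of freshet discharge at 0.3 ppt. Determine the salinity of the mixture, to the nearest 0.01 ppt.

By conservation of dissolved salt,
salt = 46,500,000×16.4 + 20,600,000×30.6 + 45,900,000×24.4 + 9,580,000×0.3 = 762,600,000 + 630,360,000 + 1,119,960,000 + 2,874,000 = 2,515,794,000
volume = 46,500,000 + 20,600,000 + 45,900,000 + 9,580,000 = 122,580,000 m³
S = 2,515,794,000 / 122,580,000 = 20.5237 ppt

20.52 ppt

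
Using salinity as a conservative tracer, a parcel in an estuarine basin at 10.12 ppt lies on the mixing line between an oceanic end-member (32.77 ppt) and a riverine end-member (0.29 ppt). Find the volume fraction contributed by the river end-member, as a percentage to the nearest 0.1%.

Let f be the freshwater fraction. Salt balance per unit volume:
f×0.29 + (1−f)×32.77 = 10.12
f = (32.77 − 10.12) / (32.77 − 0.29) = 22.65/32.48 = 0.6974

69.7%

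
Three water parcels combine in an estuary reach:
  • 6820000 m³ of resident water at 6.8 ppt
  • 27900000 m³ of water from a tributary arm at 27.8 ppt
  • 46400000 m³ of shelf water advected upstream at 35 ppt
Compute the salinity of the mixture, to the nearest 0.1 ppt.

30.2 ppt

Weighted by volume,
salt = 6,820,000×6.8 + 27,900,000×27.8 + 46,400,000×35 = 46,376,000 + 775,620,000 + 1,624,000,000 = 2,445,996,000
volume = 6,820,000 + 27,900,000 + 46,400,000 = 81,120,000 m³
S = 2,445,996,000 / 81,120,000 = 30.153 ppt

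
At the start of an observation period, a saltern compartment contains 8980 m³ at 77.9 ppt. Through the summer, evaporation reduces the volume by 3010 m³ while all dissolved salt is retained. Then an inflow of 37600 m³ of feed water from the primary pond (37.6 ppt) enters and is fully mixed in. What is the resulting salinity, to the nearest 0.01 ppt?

48.50 ppt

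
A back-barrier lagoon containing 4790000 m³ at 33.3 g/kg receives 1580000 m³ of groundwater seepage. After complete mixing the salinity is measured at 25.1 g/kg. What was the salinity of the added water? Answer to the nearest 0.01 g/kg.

0.24 g/kg

Salt balance: 4,790,000×33.3 + 1,580,000×S = 6,370,000×25.1
159,507,000 + 1,580,000·S = 159,887,000
S = (159,887,000 − 159,507,000) / 1,580,000 = 0.2405 g/kg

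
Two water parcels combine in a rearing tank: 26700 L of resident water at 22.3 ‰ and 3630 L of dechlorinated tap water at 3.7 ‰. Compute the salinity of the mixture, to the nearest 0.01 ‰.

Salt balance:
salt = 26,700×22.3 + 3,630×3.7 = 595,410 + 13,431 = 608,841
volume = 26,700 + 3,630 = 30,330 L
S = 608,841 / 30,330 = 20.0739 ‰

20.07 ‰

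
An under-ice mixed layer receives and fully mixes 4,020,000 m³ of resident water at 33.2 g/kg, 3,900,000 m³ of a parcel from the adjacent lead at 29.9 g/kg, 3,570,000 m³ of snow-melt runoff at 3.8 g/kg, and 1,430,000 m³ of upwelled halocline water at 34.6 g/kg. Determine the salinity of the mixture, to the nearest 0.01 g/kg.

24.24 g/kg

By conservation of dissolved salt,
salt = 4,020,000×33.2 + 3,900,000×29.9 + 3,570,000×3.8 + 1,430,000×34.6 = 133,464,000 + 116,610,000 + 13,566,000 + 49,478,000 = 313,118,000
volume = 4,020,000 + 3,900,000 + 3,570,000 + 1,430,000 = 12,920,000 m³
S = 313,118,000 / 12,920,000 = 24.2351 g/kg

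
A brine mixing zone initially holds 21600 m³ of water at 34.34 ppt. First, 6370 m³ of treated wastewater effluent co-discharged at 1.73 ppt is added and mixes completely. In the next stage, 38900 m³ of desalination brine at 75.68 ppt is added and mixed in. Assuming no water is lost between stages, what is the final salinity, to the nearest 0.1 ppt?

55.3 ppt

Conserving salt mass:
Initial salt = 21,600×34.34 = 741,744
After stage 1: salt = 741,744 + 6,370×1.73 = 752,764.1; volume = 27,970 m³; S = 26.913 ppt
After stage 2: salt = 752,764.1 + 38,900×75.68 = 3,696,716.1; volume = 66,870 m³
S = 3,696,716.1 / 66,870 = 55.2821 ppt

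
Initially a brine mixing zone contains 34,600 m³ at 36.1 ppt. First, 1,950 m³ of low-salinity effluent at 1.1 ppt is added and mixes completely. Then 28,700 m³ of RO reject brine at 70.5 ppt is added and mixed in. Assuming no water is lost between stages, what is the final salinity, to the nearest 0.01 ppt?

Salt balance:
Initial salt = 34,600×36.1 = 1,249,060
After stage 1: salt = 1,249,060 + 1,950×1.1 = 1,251,205; volume = 36,550 m³; S = 34.233 ppt
After stage 2: salt = 1,251,205 + 28,700×70.5 = 3,274,555; volume = 65,250 m³
S = 3,274,555 / 65,250 = 50.1848 ppt

50.18 ppt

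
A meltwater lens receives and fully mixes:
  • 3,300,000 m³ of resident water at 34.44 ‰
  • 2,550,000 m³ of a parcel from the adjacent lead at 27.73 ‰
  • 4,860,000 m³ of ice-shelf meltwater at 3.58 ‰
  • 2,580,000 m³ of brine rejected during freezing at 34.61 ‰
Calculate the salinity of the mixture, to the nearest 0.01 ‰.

21.90 ‰

Conserving salt mass:
salt = 3,300,000×34.44 + 2,550,000×27.73 + 4,860,000×3.58 + 2,580,000×34.61 = 113,652,000 + 70,711,500 + 17,398,800 + 89,293,800 = 291,056,100
volume = 3,300,000 + 2,550,000 + 4,860,000 + 2,580,000 = 13,290,000 m³
S = 291,056,100 / 13,290,000 = 21.9004 ‰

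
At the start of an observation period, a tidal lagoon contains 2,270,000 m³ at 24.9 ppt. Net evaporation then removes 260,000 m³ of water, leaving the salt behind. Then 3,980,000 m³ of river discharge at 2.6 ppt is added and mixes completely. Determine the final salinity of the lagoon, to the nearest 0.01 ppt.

After evaporation: salt = 2,270,000×24.9 = 56,523,000; volume = 2,270,000 − 260,000 = 2,010,000 m³
After mixing: salt = 56,523,000 + 3,980,000×2.6 = 66,871,000; volume = 2,010,000 + 3,980,000 = 5,990,000 m³
S = 66,871,000 / 5,990,000 = 11.1638 ppt

11.16 ppt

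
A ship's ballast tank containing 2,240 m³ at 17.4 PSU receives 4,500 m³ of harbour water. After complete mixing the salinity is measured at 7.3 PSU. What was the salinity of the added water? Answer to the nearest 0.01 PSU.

Salt balance: 2,240×17.4 + 4,500×S = 6,740×7.3
38,976 + 4,500·S = 49,202
S = (49,202 − 38,976) / 4,500 = 2.2724 PSU

2.27 PSU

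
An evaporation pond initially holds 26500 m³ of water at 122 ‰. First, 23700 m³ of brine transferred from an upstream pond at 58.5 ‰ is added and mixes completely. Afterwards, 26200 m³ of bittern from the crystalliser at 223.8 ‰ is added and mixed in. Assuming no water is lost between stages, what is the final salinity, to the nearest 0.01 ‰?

By conservation of dissolved salt,
Initial salt = 26,500×122 = 3,233,000
After stage 1: salt = 3,233,000 + 23,700×58.5 = 4,619,450; volume = 50,200 m³; S = 92.021 ‰
After stage 2: salt = 4,619,450 + 26,200×223.8 = 10,483,010; volume = 76,400 m³
S = 10,483,010 / 76,400 = 137.2122 ‰

137.21 ‰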